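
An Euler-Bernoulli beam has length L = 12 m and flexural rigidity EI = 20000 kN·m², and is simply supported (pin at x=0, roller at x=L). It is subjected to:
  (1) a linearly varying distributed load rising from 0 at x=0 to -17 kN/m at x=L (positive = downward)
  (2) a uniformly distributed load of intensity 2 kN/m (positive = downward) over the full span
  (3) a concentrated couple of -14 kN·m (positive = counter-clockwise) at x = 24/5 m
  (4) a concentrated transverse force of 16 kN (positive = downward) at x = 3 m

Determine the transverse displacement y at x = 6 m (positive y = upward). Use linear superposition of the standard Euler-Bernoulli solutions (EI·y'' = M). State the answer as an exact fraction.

y(6) = 32841/500000 m

Load 1 — triangular load w₀=-17 kN/m (0→w₀ over full span):
  y_1 = -w₀x(7L⁴-10L²x²+3x⁴)/(360LEI) = -(-17)·6·(7·12⁴-10·12²·6²+3·6⁴)/(360·12·20000) = 459/4000 m
Load 2 — uniform load w=2 kN/m over full span:
  y_2 = -wx(L³-2Lx²+x³)/(24EI) = -2·6·(12³-2·12·6²+6³)/(24·20000) = -27/1000 m
Load 3 — applied couple M₀=-14 kN·m at a=24/5 m (b=L-a=36/5):
  y_3 = (M₀x³/(6L)-M₀(x-a)²/2+C₁x)/EI  [x>a] with C₁=M₀(3b²-L²)/(6L)=-56/25 = ((-14)·6³/(6·12)-(-14)·(6-(24/5))²/2+(-56/25)·6)/20000 = -567/250000 m
Load 4 — point force P=16 kN at a=3 m (b=L-a=9):
  y_4 = -Pa(L-x)(2Lx-a²-x²)/(6LEI)  [x>a] = -16·3·(12-6)·(2·12·6-3²-6²)/(6·12·20000) = -99/5000 m
Superposition: y = Σ y_i = 32841/500000 m ≈ 0.065682 m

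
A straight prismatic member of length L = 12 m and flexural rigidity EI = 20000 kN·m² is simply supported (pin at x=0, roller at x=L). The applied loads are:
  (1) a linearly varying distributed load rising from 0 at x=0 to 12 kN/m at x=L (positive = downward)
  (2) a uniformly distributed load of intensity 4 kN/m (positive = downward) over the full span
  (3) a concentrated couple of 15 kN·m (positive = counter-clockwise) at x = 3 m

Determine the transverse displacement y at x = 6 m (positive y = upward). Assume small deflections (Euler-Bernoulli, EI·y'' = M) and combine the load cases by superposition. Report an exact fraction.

y(6) = -2079/16000 m

Load 1 — triangular load w₀=12 kN/m (0→w₀ over full span):
  y_1 = -w₀x(7L⁴-10L²x²+3x⁴)/(360LEI) = -12·6·(7·12⁴-10·12²·6²+3·6⁴)/(360·12·20000) = -81/1000 m
Load 2 — uniform load w=4 kN/m over full span:
  y_2 = -wx(L³-2Lx²+x³)/(24EI) = -4·6·(12³-2·12·6²+6³)/(24·20000) = -27/500 m
Load 3 — applied couple M₀=15 kN·m at a=3 m (b=L-a=9):
  y_3 = (M₀x³/(6L)-M₀(x-a)²/2+C₁x)/EI  [x>a] with C₁=M₀(3b²-L²)/(6L)=165/8 = (15·6³/(6·12)-15·(6-3)²/2+(165/8)·6)/20000 = 81/16000 m
Superposition: y = Σ y_i = -2079/16000 m ≈ -0.129938 m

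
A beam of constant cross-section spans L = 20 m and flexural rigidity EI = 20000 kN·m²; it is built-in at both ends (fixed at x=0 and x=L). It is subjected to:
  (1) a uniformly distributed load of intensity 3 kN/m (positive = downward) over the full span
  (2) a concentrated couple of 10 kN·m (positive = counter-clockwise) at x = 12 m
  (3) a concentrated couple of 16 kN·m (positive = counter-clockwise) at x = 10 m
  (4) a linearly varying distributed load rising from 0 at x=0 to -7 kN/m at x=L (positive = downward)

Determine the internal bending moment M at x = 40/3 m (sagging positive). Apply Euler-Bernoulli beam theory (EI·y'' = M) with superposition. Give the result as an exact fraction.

M(40/3) = -9178/405 kN·m

Load 1 — uniform load w=3 kN/m over full span:
  M_1 = wLx/2 - wL²/12 - wx²/2 = 3·20·(40/3)/2 - 3·20²/12 - 3·(40/3)²/2 = 100/3 kN·m
Load 2 — applied couple M₀=10 kN·m at a=12 m (b=L-a=8):
  M_2 = R_Ax - M_A - M₀  [x>a] with R_A=18/25, M_A=16/5 = (18/25)·(40/3) - (16/5) - 10 = -18/5 kN·m
Load 3 — applied couple M₀=16 kN·m at a=10 m (b=L-a=10):
  M_3 = R_Ax - M_A - M₀  [x>a] with R_A=6/5, M_A=4 = (6/5)·(40/3) - 4 - 16 = -4 kN·m
Load 4 — triangular load w₀=-7 kN/m (0→w₀ over full span):
  M_4 = 3w₀Lx/20 - w₀L²/30 - w₀x³/(6L) = 3·(-7)·20·(40/3)/20 - (-7)·20²/30 - (-7)·(40/3)³/(6·20) = -3920/81 kN·m
Superposition: M = Σ M_i = -9178/405 kN·m ≈ -22.661728 kN·m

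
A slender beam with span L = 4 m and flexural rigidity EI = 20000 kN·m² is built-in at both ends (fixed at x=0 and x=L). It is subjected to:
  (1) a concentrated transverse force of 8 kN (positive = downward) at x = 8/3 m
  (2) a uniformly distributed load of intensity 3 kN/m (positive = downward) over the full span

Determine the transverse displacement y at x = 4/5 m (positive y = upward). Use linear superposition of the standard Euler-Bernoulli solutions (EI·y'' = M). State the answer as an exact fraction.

Load 1 — point force P=8 kN at a=8/3 m (b=L-a=4/3):
  y_1 = -Pb²x²(3aL-(3a+b)x)/(6L³EI)  [x≤a] = -8·(4/3)²·(4/5)²·(3·(8/3)·4-(3·(8/3)+(4/3))·(4/5))/(6·4³·20000) = -184/6328125 m
Load 2 — uniform load w=3 kN/m over full span:
  y_2 = -wx²(L-x)²/(24EI) = -3·(4/5)²·(4-(4/5))²/(24·20000) = -16/390625 m
Superposition: y = Σ y_i = -2216/31640625 m ≈ -0.000070 m

y(4/5) = -2216/31640625 m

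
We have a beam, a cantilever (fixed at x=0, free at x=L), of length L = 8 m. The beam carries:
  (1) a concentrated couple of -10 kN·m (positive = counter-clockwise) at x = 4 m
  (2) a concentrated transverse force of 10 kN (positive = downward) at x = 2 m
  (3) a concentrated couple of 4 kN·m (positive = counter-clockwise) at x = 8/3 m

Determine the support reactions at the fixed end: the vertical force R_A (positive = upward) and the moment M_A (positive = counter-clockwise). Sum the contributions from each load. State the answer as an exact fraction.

Load 1 — applied couple M₀=-10 kN·m at a=4 m (b=L-a=4):
  R_A = 0 kN
  M_A = -M₀ = -(-10) = 10 kN·m
Load 2 — point force P=10 kN at a=2 m (b=L-a=6):
  R_A = P = 10 kN
  M_A = Pa = 10·2 = 20 kN·m
Load 3 — applied couple M₀=4 kN·m at a=8/3 m (b=L-a=16/3):
  R_A = 0 kN
  M_A = -M₀ = -4 kN·m
Superposition: R_A = 10 kN, M_A = 26 kN·m

R_A = 10 kN, M_A = 26 kN·m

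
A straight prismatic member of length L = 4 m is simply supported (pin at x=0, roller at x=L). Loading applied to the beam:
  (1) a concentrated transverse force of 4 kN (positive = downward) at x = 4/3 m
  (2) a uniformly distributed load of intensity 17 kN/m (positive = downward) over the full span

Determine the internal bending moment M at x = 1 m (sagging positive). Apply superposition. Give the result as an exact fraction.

Load 1 — point force P=4 kN at a=4/3 m (b=L-a=8/3):
  M_1 = Pbx/L  [x≤a] = 4·(8/3)·1/4 = 8/3 kN·m
Load 2 — uniform load w=17 kN/m over full span:
  M_2 = wx(L-x)/2 = 17·1·(4-1)/2 = 51/2 kN·m
Superposition: M = Σ M_i = 169/6 kN·m ≈ 28.166667 kN·m

M(1) = 169/6 kN·m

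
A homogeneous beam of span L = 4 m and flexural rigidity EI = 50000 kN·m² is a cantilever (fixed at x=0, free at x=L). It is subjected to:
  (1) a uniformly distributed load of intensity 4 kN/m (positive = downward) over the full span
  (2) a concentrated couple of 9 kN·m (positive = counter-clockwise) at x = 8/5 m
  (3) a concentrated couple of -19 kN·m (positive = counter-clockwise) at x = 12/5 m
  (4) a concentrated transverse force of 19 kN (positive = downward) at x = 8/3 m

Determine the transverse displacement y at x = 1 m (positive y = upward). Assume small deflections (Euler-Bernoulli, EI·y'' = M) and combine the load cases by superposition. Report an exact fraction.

y(1) = -61/75000 m

Load 1 — uniform load w=4 kN/m over full span:
  y_1 = -wx²(x²-4Lx+6L²)/(24EI) = -4·1²·(1²-4·4·1+6·4²)/(24·50000) = -27/100000 m
Load 2 — applied couple M₀=9 kN·m at a=8/5 m (b=L-a=12/5):
  y_2 = M₀x²/(2EI)  [x≤a] = 9·1²/(2·50000) = 9/100000 m
Load 3 — applied couple M₀=-19 kN·m at a=12/5 m (b=L-a=8/5):
  y_3 = M₀x²/(2EI)  [x≤a] = (-19)·1²/(2·50000) = -19/100000 m
Load 4 — point force P=19 kN at a=8/3 m (b=L-a=4/3):
  y_4 = -Px²(3a-x)/(6EI)  [x≤a] = -19·1²·(3·(8/3)-1)/(6·50000) = -133/300000 m
Superposition: y = Σ y_i = -61/75000 m ≈ -0.000813 m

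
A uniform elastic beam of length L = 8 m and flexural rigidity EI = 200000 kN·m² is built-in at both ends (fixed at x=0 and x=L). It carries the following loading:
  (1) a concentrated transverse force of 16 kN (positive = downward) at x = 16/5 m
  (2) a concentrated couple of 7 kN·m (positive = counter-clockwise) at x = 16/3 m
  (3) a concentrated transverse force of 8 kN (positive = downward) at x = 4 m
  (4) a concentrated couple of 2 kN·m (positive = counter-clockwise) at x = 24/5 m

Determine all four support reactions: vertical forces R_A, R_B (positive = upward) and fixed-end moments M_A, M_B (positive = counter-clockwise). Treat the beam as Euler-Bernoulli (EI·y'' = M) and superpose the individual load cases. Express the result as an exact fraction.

Load 1 — point force P=16 kN at a=16/5 m (b=L-a=24/5):
  R_A = Pb²(3a+b)/L³ = 16·(24/5)²·(3·(16/5)+(24/5))/8³ = 1296/125 kN
  M_A = Pab²/L² = 16·(16/5)·(24/5)²/8² = 2304/125 kN·m
  R_B = Pa²(a+3b)/L³ = 16·(16/5)²·((16/5)+3·(24/5))/8³ = 704/125 kN
  M_B = -Pa²b/L² = -16·(16/5)²·(24/5)/8² = -1536/125 kN·m
Load 2 — applied couple M₀=7 kN·m at a=16/3 m (b=L-a=8/3):
  R_A = 6M₀ab/L³ = 6·7·(16/3)·(8/3)/8³ = 7/6 kN
  M_A = M₀b(2a-b)/L² = 7·(8/3)·(2·(16/3)-(8/3))/8² = 7/3 kN·m
  R_B = -6M₀ab/L³ = -6·7·(16/3)·(8/3)/8³ = -7/6 kN
  M_B = M₀a(2b-a)/L² = 7·(16/3)·(2·(8/3)-(16/3))/8² = 0 kN·m
Load 3 — point force P=8 kN at a=4 m (b=L-a=4):
  R_A = Pb²(3a+b)/L³ = 8·4²·(3·4+4)/8³ = 4 kN
  M_A = Pab²/L² = 8·4·4²/8² = 8 kN·m
  R_B = Pa²(a+3b)/L³ = 8·4²·(4+3·4)/8³ = 4 kN
  M_B = -Pa²b/L² = -8·4²·4/8² = -8 kN·m
Load 4 — applied couple M₀=2 kN·m at a=24/5 m (b=L-a=16/5):
  R_A = 6M₀ab/L³ = 6·2·(24/5)·(16/5)/8³ = 9/25 kN
  M_A = M₀b(2a-b)/L² = 2·(16/5)·(2·(24/5)-(16/5))/8² = 16/25 kN·m
  R_B = -6M₀ab/L³ = -6·2·(24/5)·(16/5)/8³ = -9/25 kN
  M_B = M₀a(2b-a)/L² = 2·(24/5)·(2·(16/5)-(24/5))/8² = 6/25 kN·m
Superposition: R_A = 11921/750 kN, M_A = 11027/375 kN·m, R_B = 6079/750 kN, M_B = -2506/125 kN·m

R_A = 11921/750 kN, M_A = 11027/375 kN·m, R_B = 6079/750 kN, M_B = -2506/125 kN·m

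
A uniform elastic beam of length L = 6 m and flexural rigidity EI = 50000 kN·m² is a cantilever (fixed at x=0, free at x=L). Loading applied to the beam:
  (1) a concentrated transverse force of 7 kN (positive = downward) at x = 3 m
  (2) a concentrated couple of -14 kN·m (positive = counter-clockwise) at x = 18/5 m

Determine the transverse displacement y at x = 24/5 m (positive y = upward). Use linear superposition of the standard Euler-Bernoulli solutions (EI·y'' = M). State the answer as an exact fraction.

y(24/5) = -2709/500000 m

Load 1 — point force P=7 kN at a=3 m (b=L-a=3):
  y_1 = -Pa²(3x-a)/(6EI)  [x>a] = -7·3²·(3·(24/5)-3)/(6·50000) = -1197/500000 m
Load 2 — applied couple M₀=-14 kN·m at a=18/5 m (b=L-a=12/5):
  y_2 = M₀a(2x-a)/(2EI)  [x>a] = (-14)·(18/5)·(2·(24/5)-(18/5))/(2·50000) = -189/62500 m
Superposition: y = Σ y_i = -2709/500000 m ≈ -0.005418 m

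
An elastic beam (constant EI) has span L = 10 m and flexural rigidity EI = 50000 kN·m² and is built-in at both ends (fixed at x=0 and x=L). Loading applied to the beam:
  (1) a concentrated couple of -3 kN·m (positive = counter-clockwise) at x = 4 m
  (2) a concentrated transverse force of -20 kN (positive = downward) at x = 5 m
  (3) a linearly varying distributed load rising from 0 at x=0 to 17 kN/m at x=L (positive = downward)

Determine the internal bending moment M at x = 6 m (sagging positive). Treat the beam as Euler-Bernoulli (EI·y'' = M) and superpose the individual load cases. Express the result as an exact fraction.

Load 1 — applied couple M₀=-3 kN·m at a=4 m (b=L-a=6):
  M_1 = R_Ax - M_A - M₀  [x>a] with R_A=-54/125, M_A=-9/25 = (-54/125)·6 - (-9/25) - (-3) = 96/125 kN·m
Load 2 — point force P=-20 kN at a=5 m (b=L-a=5):
  M_2 = Pa²(a+3b)(L-x)/L³ - Pa²b/L²  [x>a] = (-20)·5²·(5+3·5)·(10-6)/10³ - (-20)·5²·5/10² = -15 kN·m
Load 3 — triangular load w₀=17 kN/m (0→w₀ over full span):
  M_3 = 3w₀Lx/20 - w₀L²/30 - w₀x³/(6L) = 3·17·10·6/20 - 17·10²/30 - 17·6³/(6·10) = 527/15 kN·m
Superposition: M = Σ M_i = 7838/375 kN·m ≈ 20.901333 kN·m

M(6) = 7838/375 kN·m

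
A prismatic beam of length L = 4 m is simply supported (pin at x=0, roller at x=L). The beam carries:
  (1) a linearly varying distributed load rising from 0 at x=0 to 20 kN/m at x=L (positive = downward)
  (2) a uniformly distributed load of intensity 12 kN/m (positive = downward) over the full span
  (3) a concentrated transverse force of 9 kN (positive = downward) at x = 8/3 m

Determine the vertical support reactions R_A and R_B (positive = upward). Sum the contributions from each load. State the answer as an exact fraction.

R_A = 121/3 kN, R_B = 170/3 kN

Load 1 — triangular load w₀=20 kN/m (0→w₀ over full span):
  R_A = w₀L/6 = 20·4/6 = 40/3 kN
  R_B = w₀L/3 = 20·4/3 = 80/3 kN
Load 2 — uniform load w=12 kN/m over full span:
  R_A = wL/2 = 12·4/2 = 24 kN
  R_B = wL/2 = 12·4/2 = 24 kN
Load 3 — point force P=9 kN at a=8/3 m (b=L-a=4/3):
  R_A = Pb/L = 9·(4/3)/4 = 3 kN
  R_B = Pa/L = 9·(8/3)/4 = 6 kN
Superposition: R_A = 121/3 kN, R_B = 170/3 kN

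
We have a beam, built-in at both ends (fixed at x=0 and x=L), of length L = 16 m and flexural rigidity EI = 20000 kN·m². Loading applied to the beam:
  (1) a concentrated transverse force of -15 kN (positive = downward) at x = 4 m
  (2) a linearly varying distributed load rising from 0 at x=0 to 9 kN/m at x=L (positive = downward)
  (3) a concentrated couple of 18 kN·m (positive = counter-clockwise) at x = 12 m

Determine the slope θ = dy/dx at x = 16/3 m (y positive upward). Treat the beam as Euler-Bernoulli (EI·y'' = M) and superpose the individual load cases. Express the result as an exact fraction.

Load 1 — point force P=-15 kN at a=4 m (b=L-a=12):
  θ_1 = Pa²(L-x)(2bL-(3b+a)(L-x))/(2L³EI)  [x>a] = (-15)·4²·(16-(16/3))·(2·12·16-(3·12+4)·(16-(16/3)))/(2·16³·20000) = 1/1500 rad
Load 2 — triangular load w₀=9 kN/m (0→w₀ over full span):
  θ_2 = -w₀(2x(L-x)(L-2x)(x+2L)+x²(L-x)²)/(120LEI) = -9·(2·(16/3)·(16-(16/3))·(16-2·(16/3))·((16/3)+2·16)+(16/3)²·(16-(16/3))²)/(120·16·20000) = -512/84375 rad
Load 3 — applied couple M₀=18 kN·m at a=12 m (b=L-a=4):
  θ_3 = (R_Ax²/2 - M_Ax)/EI  [x≤a] with R_A=81/64, M_A=45/8 = ((81/64)·(16/3)²/2 - (45/8)·(16/3))/20000 = -3/5000 rad
Superposition: θ = Σ θ_i = -4051/675000 rad ≈ -0.006001 rad

θ(16/3) = -4051/675000 rad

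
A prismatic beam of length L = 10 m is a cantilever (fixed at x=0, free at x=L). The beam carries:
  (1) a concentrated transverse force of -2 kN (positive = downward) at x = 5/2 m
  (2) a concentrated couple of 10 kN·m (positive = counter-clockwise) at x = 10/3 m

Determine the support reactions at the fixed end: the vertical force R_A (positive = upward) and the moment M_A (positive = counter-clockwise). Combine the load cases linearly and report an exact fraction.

R_A = -2 kN, M_A = -15 kN·m

Load 1 — point force P=-2 kN at a=5/2 m (b=L-a=15/2):
  R_A = P = (-2) = -2 kN
  M_A = Pa = (-2)·(5/2) = -5 kN·m
Load 2 — applied couple M₀=10 kN·m at a=10/3 m (b=L-a=20/3):
  R_A = 0 kN
  M_A = -M₀ = -10 kN·m
Superposition: R_A = -2 kN, M_A = -15 kN·m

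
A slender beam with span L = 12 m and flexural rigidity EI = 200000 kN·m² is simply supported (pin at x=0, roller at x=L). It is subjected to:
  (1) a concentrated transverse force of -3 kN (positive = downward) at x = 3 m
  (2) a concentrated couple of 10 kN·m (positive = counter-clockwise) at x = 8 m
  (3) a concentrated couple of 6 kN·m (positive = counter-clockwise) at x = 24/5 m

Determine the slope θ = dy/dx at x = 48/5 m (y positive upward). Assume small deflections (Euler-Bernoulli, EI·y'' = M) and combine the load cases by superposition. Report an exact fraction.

Load 1 — point force P=-3 kN at a=3 m (b=L-a=9):
  θ_1 = -Pa(2L²-6Lx+3x²+a²)/(6LEI)  [x>a] = -(-3)·3·(2·12²-6·12·(48/5)+3·(48/5)²+3²)/(6·12·200000) = -2943/40000000 rad
Load 2 — applied couple M₀=10 kN·m at a=8 m (b=L-a=4):
  θ_2 = (M₀x²/(2L)-M₀(x-a)+C₁)/EI  [x>a] with C₁=M₀(3b²-L²)/(6L)=-40/3 = (10·(48/5)²/(2·12)-10·((48/5)-8)+(-40/3))/200000 = 17/375000 rad
Load 3 — applied couple M₀=6 kN·m at a=24/5 m (b=L-a=36/5):
  θ_3 = (M₀x²/(2L)-M₀(x-a)+C₁)/EI  [x>a] with C₁=M₀(3b²-L²)/(6L)=24/25 = (6·(48/5)²/(2·12)-6·((48/5)-(24/5))+(24/25))/200000 = -3/125000 rad
Superposition: θ = Σ θ_i = -6269/120000000 rad ≈ -0.000052 rad

θ(48/5) = -6269/120000000 rad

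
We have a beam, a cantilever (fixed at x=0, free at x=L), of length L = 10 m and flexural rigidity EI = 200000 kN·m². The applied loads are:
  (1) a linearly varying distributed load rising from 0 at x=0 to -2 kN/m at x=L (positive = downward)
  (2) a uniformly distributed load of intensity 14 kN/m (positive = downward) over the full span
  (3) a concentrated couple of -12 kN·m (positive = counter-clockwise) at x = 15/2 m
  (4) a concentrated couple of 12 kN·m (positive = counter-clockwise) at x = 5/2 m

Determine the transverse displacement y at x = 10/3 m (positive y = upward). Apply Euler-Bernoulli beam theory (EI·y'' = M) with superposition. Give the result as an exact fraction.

Load 1 — triangular load w₀=-2 kN/m (0→w₀ over full span):
  y_1 = (w₀Lx³/12-w₀L²x²/6-w₀x⁵/(120L))/EI = ((-2)·10·(10/3)³/12-(-2)·10²·(10/3)²/6-(-2)·(10/3)⁵/(120·10))/200000 = 451/291600 m
Load 2 — uniform load w=14 kN/m over full span:
  y_2 = -wx²(x²-4Lx+6L²)/(24EI) = -14·(10/3)²·((10/3)²-4·10·(10/3)+6·10²)/(24·200000) = -301/19440 m
Load 3 — applied couple M₀=-12 kN·m at a=15/2 m (b=L-a=5/2):
  y_3 = M₀x²/(2EI)  [x≤a] = (-12)·(10/3)²/(2·200000) = -1/3000 m
Load 4 — applied couple M₀=12 kN·m at a=5/2 m (b=L-a=15/2):
  y_4 = M₀a(2x-a)/(2EI)  [x>a] = 12·(5/2)·(2·(10/3)-(5/2))/(2·200000) = 1/3200 m
Superposition: y = Σ y_i = -162803/11664000 m ≈ -0.013958 m

y(10/3) = -162803/11664000 m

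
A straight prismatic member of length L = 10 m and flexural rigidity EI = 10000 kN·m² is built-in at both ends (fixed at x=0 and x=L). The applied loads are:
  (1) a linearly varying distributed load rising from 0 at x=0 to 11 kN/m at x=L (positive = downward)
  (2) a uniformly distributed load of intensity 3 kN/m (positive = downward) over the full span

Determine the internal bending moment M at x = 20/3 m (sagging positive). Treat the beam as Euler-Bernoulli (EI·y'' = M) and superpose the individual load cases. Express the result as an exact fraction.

M(20/3) = 2215/81 kN·m

Load 1 — triangular load w₀=11 kN/m (0→w₀ over full span):
  M_1 = 3w₀Lx/20 - w₀L²/30 - w₀x³/(6L) = 3·11·10·(20/3)/20 - 11·10²/30 - 11·(20/3)³/(6·10) = 1540/81 kN·m
Load 2 — uniform load w=3 kN/m over full span:
  M_2 = wLx/2 - wL²/12 - wx²/2 = 3·10·(20/3)/2 - 3·10²/12 - 3·(20/3)²/2 = 25/3 kN·m
Superposition: M = Σ M_i = 2215/81 kN·m ≈ 27.345679 kN·m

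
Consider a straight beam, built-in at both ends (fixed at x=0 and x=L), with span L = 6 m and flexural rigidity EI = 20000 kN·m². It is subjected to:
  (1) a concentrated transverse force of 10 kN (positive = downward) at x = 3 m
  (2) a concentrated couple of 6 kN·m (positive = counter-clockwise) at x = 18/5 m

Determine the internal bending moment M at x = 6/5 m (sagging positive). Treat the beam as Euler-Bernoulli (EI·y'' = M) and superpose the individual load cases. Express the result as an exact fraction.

M(6/5) = -423/250 kN·m

Load 1 — point force P=10 kN at a=3 m (b=L-a=3):
  M_1 = Pb²(3a+b)x/L³ - Pab²/L²  [x≤a] = 10·3²·(3·3+3)·(6/5)/6³ - 10·3·3²/6² = -3/2 kN·m
Load 2 — applied couple M₀=6 kN·m at a=18/5 m (b=L-a=12/5):
  M_2 = R_Ax - M_A  [x≤a] with R_A=36/25, M_A=48/25 = (36/25)·(6/5) - (48/25) = -24/125 kN·m
Superposition: M = Σ M_i = -423/250 kN·m ≈ -1.692000 kN·m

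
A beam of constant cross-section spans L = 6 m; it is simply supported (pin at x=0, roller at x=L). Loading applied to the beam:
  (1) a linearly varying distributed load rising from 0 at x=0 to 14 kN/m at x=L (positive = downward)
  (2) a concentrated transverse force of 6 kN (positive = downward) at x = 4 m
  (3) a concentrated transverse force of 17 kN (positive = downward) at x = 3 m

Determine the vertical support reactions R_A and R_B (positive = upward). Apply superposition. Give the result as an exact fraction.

Load 1 — triangular load w₀=14 kN/m (0→w₀ over full span):
  R_A = w₀L/6 = 14·6/6 = 14 kN
  R_B = w₀L/3 = 14·6/3 = 28 kN
Load 2 — point force P=6 kN at a=4 m (b=L-a=2):
  R_A = Pb/L = 6·2/6 = 2 kN
  R_B = Pa/L = 6·4/6 = 4 kN
Load 3 — point force P=17 kN at a=3 m (b=L-a=3):
  R_A = Pb/L = 17·3/6 = 17/2 kN
  R_B = Pa/L = 17·3/6 = 17/2 kN
Superposition: R_A = 49/2 kN, R_B = 81/2 kN

R_A = 49/2 kN, R_B = 81/2 kN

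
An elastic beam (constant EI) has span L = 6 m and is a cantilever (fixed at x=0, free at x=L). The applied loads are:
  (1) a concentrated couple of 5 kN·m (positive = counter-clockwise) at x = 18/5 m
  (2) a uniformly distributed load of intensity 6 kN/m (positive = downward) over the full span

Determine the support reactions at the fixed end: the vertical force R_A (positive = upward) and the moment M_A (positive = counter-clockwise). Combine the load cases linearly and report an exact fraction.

Load 1 — applied couple M₀=5 kN·m at a=18/5 m (b=L-a=12/5):
  R_A = 0 kN
  M_A = -M₀ = -5 kN·m
Load 2 — uniform load w=6 kN/m over full span:
  R_A = wL = 6·6 = 36 kN
  M_A = wL²/2 = 6·6²/2 = 108 kN·m
Superposition: R_A = 36 kN, M_A = 103 kN·m

R_A = 36 kN, M_A = 103 kN·m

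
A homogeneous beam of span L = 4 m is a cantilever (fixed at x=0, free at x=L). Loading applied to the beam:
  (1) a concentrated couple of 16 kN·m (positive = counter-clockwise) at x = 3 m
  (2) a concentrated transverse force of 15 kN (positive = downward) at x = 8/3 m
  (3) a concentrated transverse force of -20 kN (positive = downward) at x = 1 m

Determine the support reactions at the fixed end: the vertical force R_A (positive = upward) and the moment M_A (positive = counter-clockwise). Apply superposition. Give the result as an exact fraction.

R_A = -5 kN, M_A = 4 kN·m

Load 1 — applied couple M₀=16 kN·m at a=3 m (b=L-a=1):
  R_A = 0 kN
  M_A = -M₀ = -16 kN·m
Load 2 — point force P=15 kN at a=8/3 m (b=L-a=4/3):
  R_A = P = 15 kN
  M_A = Pa = 15·(8/3) = 40 kN·m
Load 3 — point force P=-20 kN at a=1 m (b=L-a=3):
  R_A = P = (-20) = -20 kN
  M_A = Pa = (-20)·1 = -20 kN·m
Superposition: R_A = -5 kN, M_A = 4 kN·m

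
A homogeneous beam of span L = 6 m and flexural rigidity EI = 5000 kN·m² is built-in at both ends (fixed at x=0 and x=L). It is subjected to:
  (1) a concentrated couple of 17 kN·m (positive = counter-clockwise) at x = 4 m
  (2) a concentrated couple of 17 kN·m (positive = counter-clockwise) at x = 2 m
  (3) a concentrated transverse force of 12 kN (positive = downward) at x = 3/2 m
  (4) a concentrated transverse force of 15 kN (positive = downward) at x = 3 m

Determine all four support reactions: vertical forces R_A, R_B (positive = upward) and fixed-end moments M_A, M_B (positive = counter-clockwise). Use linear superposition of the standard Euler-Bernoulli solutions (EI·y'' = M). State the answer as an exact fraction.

Load 1 — applied couple M₀=17 kN·m at a=4 m (b=L-a=2):
  R_A = 6M₀ab/L³ = 6·17·4·2/6³ = 34/9 kN
  M_A = M₀b(2a-b)/L² = 17·2·(2·4-2)/6² = 17/3 kN·m
  R_B = -6M₀ab/L³ = -6·17·4·2/6³ = -34/9 kN
  M_B = M₀a(2b-a)/L² = 17·4·(2·2-4)/6² = 0 kN·m
Load 2 — applied couple M₀=17 kN·m at a=2 m (b=L-a=4):
  R_A = 6M₀ab/L³ = 6·17·2·4/6³ = 34/9 kN
  M_A = M₀b(2a-b)/L² = 17·4·(2·2-4)/6² = 0 kN·m
  R_B = -6M₀ab/L³ = -6·17·2·4/6³ = -34/9 kN
  M_B = M₀a(2b-a)/L² = 17·2·(2·4-2)/6² = 17/3 kN·m
Load 3 — point force P=12 kN at a=3/2 m (b=L-a=9/2):
  R_A = Pb²(3a+b)/L³ = 12·(9/2)²·(3·(3/2)+(9/2))/6³ = 81/8 kN
  M_A = Pab²/L² = 12·(3/2)·(9/2)²/6² = 81/8 kN·m
  R_B = Pa²(a+3b)/L³ = 12·(3/2)²·((3/2)+3·(9/2))/6³ = 15/8 kN
  M_B = -Pa²b/L² = -12·(3/2)²·(9/2)/6² = -27/8 kN·m
Load 4 — point force P=15 kN at a=3 m (b=L-a=3):
  R_A = Pb²(3a+b)/L³ = 15·3²·(3·3+3)/6³ = 15/2 kN
  M_A = Pab²/L² = 15·3·3²/6² = 45/4 kN·m
  R_B = Pa²(a+3b)/L³ = 15·3²·(3+3·3)/6³ = 15/2 kN
  M_B = -Pa²b/L² = -15·3²·3/6² = -45/4 kN·m
Superposition: R_A = 1813/72 kN, M_A = 649/24 kN·m, R_B = 131/72 kN, M_B = -215/24 kN·m

R_A = 1813/72 kN, M_A = 649/24 kN·m, R_B = 131/72 kN, M_B = -215/24 kN·m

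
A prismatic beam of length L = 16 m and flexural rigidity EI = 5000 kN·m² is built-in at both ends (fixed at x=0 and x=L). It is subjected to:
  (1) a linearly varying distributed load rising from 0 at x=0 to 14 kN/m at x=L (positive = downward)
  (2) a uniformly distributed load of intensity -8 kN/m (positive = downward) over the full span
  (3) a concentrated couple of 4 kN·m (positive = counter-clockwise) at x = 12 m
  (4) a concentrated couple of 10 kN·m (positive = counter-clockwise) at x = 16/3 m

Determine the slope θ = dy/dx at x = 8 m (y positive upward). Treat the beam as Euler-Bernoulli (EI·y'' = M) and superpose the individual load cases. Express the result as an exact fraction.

Load 1 — triangular load w₀=14 kN/m (0→w₀ over full span):
  θ_1 = -w₀(2x(L-x)(L-2x)(x+2L)+x²(L-x)²)/(120LEI) = -14·(2·8·(16-8)·(16-2·8)·(8+2·16)+8²·(16-8)²)/(120·16·5000) = -56/9375 rad
Load 2 — uniform load w=-8 kN/m over full span:
  θ_2 = -wx(L-x)(L-2x)/(12EI) = -(-8)·8·(16-8)·(16-2·8)/(12·5000) = 0 rad
Load 3 — applied couple M₀=4 kN·m at a=12 m (b=L-a=4):
  θ_3 = (R_Ax²/2 - M_Ax)/EI  [x≤a] with R_A=9/32, M_A=5/4 = ((9/32)·8²/2 - (5/4)·8)/5000 = -1/5000 rad
Load 4 — applied couple M₀=10 kN·m at a=16/3 m (b=L-a=32/3):
  θ_4 = (R_Ax²/2 - M_Ax - M₀(x-a))/EI  [x>a] with R_A=5/6, M_A=0 = ((5/6)·8²/2 - 0·8 - 10·(8-(16/3)))/5000 = 0 rad
Superposition: θ = Σ θ_i = -463/75000 rad ≈ -0.006173 rad

θ(8) = -463/75000 rad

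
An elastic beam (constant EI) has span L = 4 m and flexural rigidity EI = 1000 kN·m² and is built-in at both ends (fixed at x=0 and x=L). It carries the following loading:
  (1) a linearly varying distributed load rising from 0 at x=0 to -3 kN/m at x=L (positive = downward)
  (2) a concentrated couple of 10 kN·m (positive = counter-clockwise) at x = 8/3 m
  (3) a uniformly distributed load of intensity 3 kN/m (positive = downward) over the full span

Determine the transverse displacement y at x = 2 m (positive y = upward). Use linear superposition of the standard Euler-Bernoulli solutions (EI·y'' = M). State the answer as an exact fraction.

y(2) = -29/9000 m

Load 1 — triangular load w₀=-3 kN/m (0→w₀ over full span):
  y_1 = -w₀x²(L-x)²(x+2L)/(120LEI) = -(-3)·2²·(4-2)²·(2+2·4)/(120·4·1000) = 1/1000 m
Load 2 — applied couple M₀=10 kN·m at a=8/3 m (b=L-a=4/3):
  y_2 = (R_Ax³/6 - M_Ax²/2)/EI  [x≤a] with R_A=10/3, M_A=10/3 = ((10/3)·2³/6 - (10/3)·2²/2)/1000 = -1/450 m
Load 3 — uniform load w=3 kN/m over full span:
  y_3 = -wx²(L-x)²/(24EI) = -3·2²·(4-2)²/(24·1000) = -1/500 m
Superposition: y = Σ y_i = -29/9000 m ≈ -0.003222 m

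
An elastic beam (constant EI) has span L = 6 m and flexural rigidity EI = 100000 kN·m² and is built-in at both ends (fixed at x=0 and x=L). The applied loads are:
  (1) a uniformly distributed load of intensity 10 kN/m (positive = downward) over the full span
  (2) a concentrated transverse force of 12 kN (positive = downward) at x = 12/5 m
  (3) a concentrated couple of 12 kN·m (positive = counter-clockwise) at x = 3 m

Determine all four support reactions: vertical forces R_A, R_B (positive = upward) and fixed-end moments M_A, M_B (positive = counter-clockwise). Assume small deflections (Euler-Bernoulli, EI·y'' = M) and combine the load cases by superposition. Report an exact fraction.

Load 1 — uniform load w=10 kN/m over full span:
  R_A = wL/2 = 10·6/2 = 30 kN
  M_A = wL²/12 = 10·6²/12 = 30 kN·m
  R_B = wL/2 = 10·6/2 = 30 kN
  M_B = -wL²/12 = -10·6²/12 = -30 kN·m
Load 2 — point force P=12 kN at a=12/5 m (b=L-a=18/5):
  R_A = Pb²(3a+b)/L³ = 12·(18/5)²·(3·(12/5)+(18/5))/6³ = 972/125 kN
  M_A = Pab²/L² = 12·(12/5)·(18/5)²/6² = 1296/125 kN·m
  R_B = Pa²(a+3b)/L³ = 12·(12/5)²·((12/5)+3·(18/5))/6³ = 528/125 kN
  M_B = -Pa²b/L² = -12·(12/5)²·(18/5)/6² = -864/125 kN·m
Load 3 — applied couple M₀=12 kN·m at a=3 m (b=L-a=3):
  R_A = 6M₀ab/L³ = 6·12·3·3/6³ = 3 kN
  M_A = M₀b(2a-b)/L² = 12·3·(2·3-3)/6² = 3 kN·m
  R_B = -6M₀ab/L³ = -6·12·3·3/6³ = -3 kN
  M_B = M₀a(2b-a)/L² = 12·3·(2·3-3)/6² = 3 kN·m
Superposition: R_A = 5097/125 kN, M_A = 5421/125 kN·m, R_B = 3903/125 kN, M_B = -4239/125 kN·m

R_A = 5097/125 kN, M_A = 5421/125 kN·m, R_B = 3903/125 kN, M_B = -4239/125 kN·m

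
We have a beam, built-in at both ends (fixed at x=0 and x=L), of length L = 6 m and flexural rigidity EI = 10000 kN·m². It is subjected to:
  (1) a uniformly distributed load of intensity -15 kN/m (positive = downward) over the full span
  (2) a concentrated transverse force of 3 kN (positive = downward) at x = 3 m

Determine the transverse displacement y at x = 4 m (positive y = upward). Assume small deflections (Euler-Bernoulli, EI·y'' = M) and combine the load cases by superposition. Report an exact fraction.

y(4) = 3/800 m

Load 1 — uniform load w=-15 kN/m over full span:
  y_1 = -wx²(L-x)²/(24EI) = -(-15)·4²·(6-4)²/(24·10000) = 1/250 m
Load 2 — point force P=3 kN at a=3 m (b=L-a=3):
  y_2 = -Pa²(L-x)²(3bL-(3b+a)(L-x))/(6L³EI)  [x>a] = -3·3²·(6-4)²·(3·3·6-(3·3+3)·(6-4))/(6·6³·10000) = -1/4000 m
Superposition: y = Σ y_i = 3/800 m ≈ 0.003750 m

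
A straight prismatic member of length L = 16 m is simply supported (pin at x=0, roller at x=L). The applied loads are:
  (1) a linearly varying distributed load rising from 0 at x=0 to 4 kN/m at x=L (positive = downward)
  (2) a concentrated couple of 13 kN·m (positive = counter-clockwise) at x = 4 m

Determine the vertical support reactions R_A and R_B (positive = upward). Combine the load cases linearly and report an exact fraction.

R_A = 551/48 kN, R_B = 985/48 kN

Load 1 — triangular load w₀=4 kN/m (0→w₀ over full span):
  R_A = w₀L/6 = 4·16/6 = 32/3 kN
  R_B = w₀L/3 = 4·16/3 = 64/3 kN
Load 2 — applied couple M₀=13 kN·m at a=4 m (b=L-a=12):
  R_A = M₀/L = 13/16 kN
  R_B = -M₀/L = -13/16 kN
Superposition: R_A = 551/48 kN, R_B = 985/48 kN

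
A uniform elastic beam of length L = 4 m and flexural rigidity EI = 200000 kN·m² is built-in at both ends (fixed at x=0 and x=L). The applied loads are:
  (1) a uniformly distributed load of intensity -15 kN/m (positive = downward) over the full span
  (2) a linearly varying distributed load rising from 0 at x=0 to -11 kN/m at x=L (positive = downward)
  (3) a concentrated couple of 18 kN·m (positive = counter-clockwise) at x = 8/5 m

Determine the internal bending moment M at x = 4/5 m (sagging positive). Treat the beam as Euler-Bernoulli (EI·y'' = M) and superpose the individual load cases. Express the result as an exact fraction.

M(4/5) = 1742/375 kN·m

Load 1 — uniform load w=-15 kN/m over full span:
  M_1 = wLx/2 - wL²/12 - wx²/2 = (-15)·4·(4/5)/2 - (-15)·4²/12 - (-15)·(4/5)²/2 = 4/5 kN·m
Load 2 — triangular load w₀=-11 kN/m (0→w₀ over full span):
  M_2 = 3w₀Lx/20 - w₀L²/30 - w₀x³/(6L) = 3·(-11)·4·(4/5)/20 - (-11)·4²/30 - (-11)·(4/5)³/(6·4) = 308/375 kN·m
Load 3 — applied couple M₀=18 kN·m at a=8/5 m (b=L-a=12/5):
  M_3 = R_Ax - M_A  [x≤a] with R_A=162/25, M_A=54/25 = (162/25)·(4/5) - (54/25) = 378/125 kN·m
Superposition: M = Σ M_i = 1742/375 kN·m ≈ 4.645333 kN·m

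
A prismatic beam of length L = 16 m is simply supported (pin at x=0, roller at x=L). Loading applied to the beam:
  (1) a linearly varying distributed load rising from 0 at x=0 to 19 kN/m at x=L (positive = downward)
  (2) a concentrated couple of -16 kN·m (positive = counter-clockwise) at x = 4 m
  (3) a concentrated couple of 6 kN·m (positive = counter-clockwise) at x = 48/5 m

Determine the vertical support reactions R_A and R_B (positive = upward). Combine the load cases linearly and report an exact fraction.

Load 1 — triangular load w₀=19 kN/m (0→w₀ over full span):
  R_A = w₀L/6 = 19·16/6 = 152/3 kN
  R_B = w₀L/3 = 19·16/3 = 304/3 kN
Load 2 — applied couple M₀=-16 kN·m at a=4 m (b=L-a=12):
  R_A = M₀/L = (-16)/16 = -1 kN
  R_B = -M₀/L = -(-16)/16 = 1 kN
Load 3 — applied couple M₀=6 kN·m at a=48/5 m (b=L-a=32/5):
  R_A = M₀/L = 6/16 = 3/8 kN
  R_B = -M₀/L = -6/16 = -3/8 kN
Superposition: R_A = 1201/24 kN, R_B = 2447/24 kN

R_A = 1201/24 kN, R_B = 2447/24 kN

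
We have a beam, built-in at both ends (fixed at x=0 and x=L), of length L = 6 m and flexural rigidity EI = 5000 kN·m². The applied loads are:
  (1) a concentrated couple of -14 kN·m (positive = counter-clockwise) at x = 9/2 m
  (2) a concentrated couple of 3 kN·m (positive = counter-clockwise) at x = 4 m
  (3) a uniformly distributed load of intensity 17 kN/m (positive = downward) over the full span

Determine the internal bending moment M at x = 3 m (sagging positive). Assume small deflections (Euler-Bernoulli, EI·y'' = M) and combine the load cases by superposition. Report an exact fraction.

Load 1 — applied couple M₀=-14 kN·m at a=9/2 m (b=L-a=3/2):
  M_1 = R_Ax - M_A  [x≤a] with R_A=-21/8, M_A=-35/8 = (-21/8)·3 - (-35/8) = -7/2 kN·m
Load 2 — applied couple M₀=3 kN·m at a=4 m (b=L-a=2):
  M_2 = R_Ax - M_A  [x≤a] with R_A=2/3, M_A=1 = (2/3)·3 - 1 = 1 kN·m
Load 3 — uniform load w=17 kN/m over full span:
  M_3 = wLx/2 - wL²/12 - wx²/2 = 17·6·3/2 - 17·6²/12 - 17·3²/2 = 51/2 kN·m
Superposition: M = Σ M_i = 23 kN·m ≈ 23.000000 kN·m

M(3) = 23 kN·m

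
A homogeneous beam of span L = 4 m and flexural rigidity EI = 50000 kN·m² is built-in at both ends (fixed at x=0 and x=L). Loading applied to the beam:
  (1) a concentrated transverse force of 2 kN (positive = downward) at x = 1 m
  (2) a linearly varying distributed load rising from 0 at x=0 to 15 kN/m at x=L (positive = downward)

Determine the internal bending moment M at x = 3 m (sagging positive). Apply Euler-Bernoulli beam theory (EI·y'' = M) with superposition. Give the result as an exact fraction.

M(3) = 33/16 kN·m

Load 1 — point force P=2 kN at a=1 m (b=L-a=3):
  M_1 = Pa²(a+3b)(L-x)/L³ - Pa²b/L²  [x>a] = 2·1²·(1+3·3)·(4-3)/4³ - 2·1²·3/4² = -1/16 kN·m
Load 2 — triangular load w₀=15 kN/m (0→w₀ over full span):
  M_2 = 3w₀Lx/20 - w₀L²/30 - w₀x³/(6L) = 3·15·4·3/20 - 15·4²/30 - 15·3³/(6·4) = 17/8 kN·m
Superposition: M = Σ M_i = 33/16 kN·m ≈ 2.062500 kN·m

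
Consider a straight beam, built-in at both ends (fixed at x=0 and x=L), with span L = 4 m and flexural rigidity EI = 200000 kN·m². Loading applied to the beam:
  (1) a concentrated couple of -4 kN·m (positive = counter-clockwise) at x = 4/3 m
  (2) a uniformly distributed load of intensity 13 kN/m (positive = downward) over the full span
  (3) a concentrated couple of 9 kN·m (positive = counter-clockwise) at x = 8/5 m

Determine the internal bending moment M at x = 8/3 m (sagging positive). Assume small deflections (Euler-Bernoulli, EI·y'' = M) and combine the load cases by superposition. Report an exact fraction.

M(8/3) = 1076/225 kN·m

Load 1 — applied couple M₀=-4 kN·m at a=4/3 m (b=L-a=8/3):
  M_1 = R_Ax - M_A - M₀  [x>a] with R_A=-4/3, M_A=0 = (-4/3)·(8/3) - 0 - (-4) = 4/9 kN·m
Load 2 — uniform load w=13 kN/m over full span:
  M_2 = wLx/2 - wL²/12 - wx²/2 = 13·4·(8/3)/2 - 13·4²/12 - 13·(8/3)²/2 = 52/9 kN·m
Load 3 — applied couple M₀=9 kN·m at a=8/5 m (b=L-a=12/5):
  M_3 = R_Ax - M_A - M₀  [x>a] with R_A=81/25, M_A=27/25 = (81/25)·(8/3) - (27/25) - 9 = -36/25 kN·m
Superposition: M = Σ M_i = 1076/225 kN·m ≈ 4.782222 kN·m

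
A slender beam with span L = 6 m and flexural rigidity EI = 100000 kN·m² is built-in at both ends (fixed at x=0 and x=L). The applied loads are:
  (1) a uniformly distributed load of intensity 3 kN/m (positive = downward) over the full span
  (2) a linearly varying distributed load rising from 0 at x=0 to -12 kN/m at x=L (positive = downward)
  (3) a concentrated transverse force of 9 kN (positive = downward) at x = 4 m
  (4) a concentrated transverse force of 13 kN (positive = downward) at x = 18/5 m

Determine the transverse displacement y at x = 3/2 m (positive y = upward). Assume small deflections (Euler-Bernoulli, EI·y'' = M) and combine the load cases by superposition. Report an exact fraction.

y(3/2) = -717/16000000 m

Load 1 — uniform load w=3 kN/m over full span:
  y_1 = -wx²(L-x)²/(24EI) = -3·(3/2)²·(6-(3/2))²/(24·100000) = -729/12800000 m
Load 2 — triangular load w₀=-12 kN/m (0→w₀ over full span):
  y_2 = -w₀x²(L-x)²(x+2L)/(120LEI) = -(-12)·(3/2)²·(6-(3/2))²·((3/2)+2·6)/(120·6·100000) = 6561/64000000 m
Load 3 — point force P=9 kN at a=4 m (b=L-a=2):
  y_3 = -Pb²x²(3aL-(3a+b)x)/(6L³EI)  [x≤a] = -9·2²·(3/2)²·(3·4·6-(3·4+2)·(3/2))/(6·6³·100000) = -51/1600000 m
Load 4 — point force P=13 kN at a=18/5 m (b=L-a=12/5):
  y_4 = -Pb²x²(3aL-(3a+b)x)/(6L³EI)  [x≤a] = -13·(12/5)²·(3/2)²·(3·(18/5)·6-(3·(18/5)+(12/5))·(3/2))/(6·6³·100000) = -117/2000000 m
Superposition: y = Σ y_i = -717/16000000 m ≈ -0.000045 m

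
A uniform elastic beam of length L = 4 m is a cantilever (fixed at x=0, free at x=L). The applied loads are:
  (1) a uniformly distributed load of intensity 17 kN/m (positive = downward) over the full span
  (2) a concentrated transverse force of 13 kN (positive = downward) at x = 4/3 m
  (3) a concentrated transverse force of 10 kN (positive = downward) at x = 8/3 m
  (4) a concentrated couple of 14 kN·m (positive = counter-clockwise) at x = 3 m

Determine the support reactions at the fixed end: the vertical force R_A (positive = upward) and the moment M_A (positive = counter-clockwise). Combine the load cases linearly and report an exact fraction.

R_A = 91 kN, M_A = 166 kN·m

Load 1 — uniform load w=17 kN/m over full span:
  R_A = wL = 17·4 = 68 kN
  M_A = wL²/2 = 17·4²/2 = 136 kN·m
Load 2 — point force P=13 kN at a=4/3 m (b=L-a=8/3):
  R_A = P = 13 kN
  M_A = Pa = 13·(4/3) = 52/3 kN·m
Load 3 — point force P=10 kN at a=8/3 m (b=L-a=4/3):
  R_A = P = 10 kN
  M_A = Pa = 10·(8/3) = 80/3 kN·m
Load 4 — applied couple M₀=14 kN·m at a=3 m (b=L-a=1):
  R_A = 0 kN
  M_A = -M₀ = -14 kN·m
Superposition: R_A = 91 kN, M_A = 166 kN·m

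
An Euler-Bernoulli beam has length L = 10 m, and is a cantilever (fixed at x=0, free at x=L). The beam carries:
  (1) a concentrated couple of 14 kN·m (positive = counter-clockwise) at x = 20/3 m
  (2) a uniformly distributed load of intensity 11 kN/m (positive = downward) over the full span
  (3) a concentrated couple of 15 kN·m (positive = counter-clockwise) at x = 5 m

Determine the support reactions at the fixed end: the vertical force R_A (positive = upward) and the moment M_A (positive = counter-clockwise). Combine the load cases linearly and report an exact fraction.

Load 1 — applied couple M₀=14 kN·m at a=20/3 m (b=L-a=10/3):
  R_A = 0 kN
  M_A = -M₀ = -14 kN·m
Load 2 — uniform load w=11 kN/m over full span:
  R_A = wL = 11·10 = 110 kN
  M_A = wL²/2 = 11·10²/2 = 550 kN·m
Load 3 — applied couple M₀=15 kN·m at a=5 m (b=L-a=5):
  R_A = 0 kN
  M_A = -M₀ = -15 kN·m
Superposition: R_A = 110 kN, M_A = 521 kN·m

R_A = 110 kN, M_A = 521 kN·m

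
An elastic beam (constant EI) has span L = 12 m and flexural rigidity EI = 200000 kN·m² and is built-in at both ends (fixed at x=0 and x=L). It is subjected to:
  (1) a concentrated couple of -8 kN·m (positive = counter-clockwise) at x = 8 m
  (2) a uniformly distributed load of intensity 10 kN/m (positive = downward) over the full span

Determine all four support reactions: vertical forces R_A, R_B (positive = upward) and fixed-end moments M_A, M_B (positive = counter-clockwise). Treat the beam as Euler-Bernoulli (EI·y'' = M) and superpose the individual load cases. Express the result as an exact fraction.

Load 1 — applied couple M₀=-8 kN·m at a=8 m (b=L-a=4):
  R_A = 6M₀ab/L³ = 6·(-8)·8·4/12³ = -8/9 kN
  M_A = M₀b(2a-b)/L² = (-8)·4·(2·8-4)/12² = -8/3 kN·m
  R_B = -6M₀ab/L³ = -6·(-8)·8·4/12³ = 8/9 kN
  M_B = M₀a(2b-a)/L² = (-8)·8·(2·4-8)/12² = 0 kN·m
Load 2 — uniform load w=10 kN/m over full span:
  R_A = wL/2 = 10·12/2 = 60 kN
  M_A = wL²/12 = 10·12²/12 = 120 kN·m
  R_B = wL/2 = 10·12/2 = 60 kN
  M_B = -wL²/12 = -10·12²/12 = -120 kN·m
Superposition: R_A = 532/9 kN, M_A = 352/3 kN·m, R_B = 548/9 kN, M_B = -120 kN·m

R_A = 532/9 kN, M_A = 352/3 kN·m, R_B = 548/9 kN, M_B = -120 kN·m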